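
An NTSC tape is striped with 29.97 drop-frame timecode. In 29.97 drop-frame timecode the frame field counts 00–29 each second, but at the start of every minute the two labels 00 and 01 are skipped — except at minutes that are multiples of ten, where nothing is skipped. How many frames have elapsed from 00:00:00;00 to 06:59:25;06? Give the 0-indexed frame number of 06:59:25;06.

754200

Complete 10-minute blocks: 41, each 17982 frames → 737262.
Remaining 9 whole minutes in the current block: 1800 + 8 × 1798 = 16184 frames.
Within the current minute: 25 × 30 + 6 − 2 = 754 (labels ;00/;01 skipped at this minute). Total = 737262 + 16184 + 754 = 754200.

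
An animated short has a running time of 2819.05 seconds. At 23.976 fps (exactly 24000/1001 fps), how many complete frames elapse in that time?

Frames = 2819.05 × 24000/1001 = 5204400/77 ≈ 67589.6104.
Complete frames: 67589.

67589 frames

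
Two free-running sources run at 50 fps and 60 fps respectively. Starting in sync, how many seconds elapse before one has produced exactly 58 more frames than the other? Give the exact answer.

5.8 seconds

The gap grows by |60 − 50| = 10 frames per second.
Time for a 58-frame gap: 58 ÷ (10) = 5.8 s.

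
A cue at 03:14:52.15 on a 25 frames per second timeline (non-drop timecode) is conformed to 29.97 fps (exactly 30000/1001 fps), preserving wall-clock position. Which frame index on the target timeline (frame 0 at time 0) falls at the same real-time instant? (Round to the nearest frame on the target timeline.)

Source frame index: (3×3600 + 14×60 + 52) × 25 + 15 = 292315.
Real time: 292315 / (25) = 58463/5 s.
Target frame: (58463/5) × (30000/1001) = 350778000/1001 ≈ 350427.572 → 350428.

frame 350428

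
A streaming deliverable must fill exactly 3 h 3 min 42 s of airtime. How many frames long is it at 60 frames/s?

3 h 3 min 42 s = 11022 s.
Frames = 11022 × 60 = 661320.

661320 frames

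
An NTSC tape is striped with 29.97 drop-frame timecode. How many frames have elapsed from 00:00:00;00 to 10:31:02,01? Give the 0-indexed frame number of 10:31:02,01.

1134725

As if non-drop at 30 labels/s: (10 × 3600 + 31 × 60 + 2) × 30 + 1 = 1135861.
Minute boundaries passed: 631; those not divisible by 10: 631 − 63 = 568; dropped labels = 2 × 568 = 1136.
Actual frame index = 1135861 − 1136 = 1134725.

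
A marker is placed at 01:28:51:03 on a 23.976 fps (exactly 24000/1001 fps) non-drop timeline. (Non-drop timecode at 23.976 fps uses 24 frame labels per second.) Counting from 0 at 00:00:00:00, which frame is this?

frame 127947

Total seconds to the label: (1 × 3600 + 28 × 60 + 51) = 5331.
Frame index = 5331 × 24 + 3 = 127947.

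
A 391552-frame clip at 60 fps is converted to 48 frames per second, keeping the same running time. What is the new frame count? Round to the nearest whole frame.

Frames at target rate = 391552 × (48) / (60) = 1566208/5 ≈ 313241.600.
Nearest whole frame: 313242.

313242 frames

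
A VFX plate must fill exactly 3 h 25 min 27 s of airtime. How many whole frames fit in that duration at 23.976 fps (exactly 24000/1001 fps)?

295552 frames

3 h 25 min 27 s = 12327 s.
Frames = 12327 × 24000/1001 = 42264000/143 ≈ 295552.4476.
Complete frames: 295552.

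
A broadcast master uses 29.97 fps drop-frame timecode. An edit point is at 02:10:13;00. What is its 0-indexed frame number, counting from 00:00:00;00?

234156

Complete 10-minute blocks: 13, each 17982 frames → 233766.
Remaining 0 whole minutes in the current block: 0 frames.
Within the current minute: 13 × 30 + 0 = 390. Total = 233766 + 0 + 390 = 234156.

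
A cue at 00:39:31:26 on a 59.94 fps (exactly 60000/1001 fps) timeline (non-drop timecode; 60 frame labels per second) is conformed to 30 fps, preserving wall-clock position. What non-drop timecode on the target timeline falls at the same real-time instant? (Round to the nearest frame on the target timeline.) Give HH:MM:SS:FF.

00:39:33:24

Source frame index: (0×3600 + 39×60 + 31) × 60 + 26 = 142286.
Real time: 142286 / (60000/1001) = 71214143/30000 s.
Target frame: (71214143/30000) × (30) = 71214143/1000 ≈ 71214.143 → 71214.
At 30 labels/s: frame 71214 → 00:39:33:24.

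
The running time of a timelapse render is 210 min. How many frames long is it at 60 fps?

210 min = 12600 s.
Frames = 12600 × 60 = 756000.

756000 frames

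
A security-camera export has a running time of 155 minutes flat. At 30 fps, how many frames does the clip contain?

155 min = 9300 s.
Frames = 9300 × 30 = 279000.

279000 frames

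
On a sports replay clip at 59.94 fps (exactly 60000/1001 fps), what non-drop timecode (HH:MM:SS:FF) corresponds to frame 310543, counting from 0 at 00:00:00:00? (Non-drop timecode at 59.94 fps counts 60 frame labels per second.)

01:26:15:43

310543 ÷ 60 = 5175 full seconds, remainder 43 frames.
5175 s = 1 h 26 min 15 s.
Timecode: 01:26:15:43.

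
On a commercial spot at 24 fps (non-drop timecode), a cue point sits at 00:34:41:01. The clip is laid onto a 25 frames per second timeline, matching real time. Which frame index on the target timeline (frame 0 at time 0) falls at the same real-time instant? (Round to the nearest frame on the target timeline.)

frame 52026

Source frame index: (0×3600 + 34×60 + 41) × 24 + 1 = 49945.
Real time: 49945 / (24) = 49945/24 s.
Target frame: (49945/24) × (25) = 1248625/24 ≈ 52026.042 → 52026.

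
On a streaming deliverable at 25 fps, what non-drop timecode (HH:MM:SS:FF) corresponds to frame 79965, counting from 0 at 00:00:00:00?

00:53:18:15

79965 ÷ 25 = 3198 full seconds, remainder 15 frames.
3198 s = 0 h 53 min 18 s.
Timecode: 00:53:18:15.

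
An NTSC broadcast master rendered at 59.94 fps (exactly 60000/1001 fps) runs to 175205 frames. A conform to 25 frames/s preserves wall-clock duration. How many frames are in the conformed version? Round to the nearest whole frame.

73075 frames

Frames at target rate = 175205 × (25) / (60000/1001) = 35076041/480 ≈ 73075.085.
Nearest whole frame: 73075.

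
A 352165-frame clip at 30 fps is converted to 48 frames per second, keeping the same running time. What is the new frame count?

563464 frames

Target frames = source frames × (target rate / source rate) = 352165 × (48)/(30) = 352165 × 8/5 = 563464.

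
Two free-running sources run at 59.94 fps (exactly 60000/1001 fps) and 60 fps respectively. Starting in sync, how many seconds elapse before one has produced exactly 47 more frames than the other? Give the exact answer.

47047/60 seconds

The gap grows by |60 − 60000/1001| = 60/1001 frames per second.
Time for a 47-frame gap: 47 ÷ (60/1001) = 47047/60 s.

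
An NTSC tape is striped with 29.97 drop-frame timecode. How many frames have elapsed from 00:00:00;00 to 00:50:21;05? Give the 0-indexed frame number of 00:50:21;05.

90545

As if non-drop at 30 labels/s: (0 × 3600 + 50 × 60 + 21) × 30 + 5 = 90635.
Minute boundaries passed: 50; those not divisible by 10: 50 − 5 = 45; dropped labels = 2 × 45 = 90.
Actual frame index = 90635 − 90 = 90545.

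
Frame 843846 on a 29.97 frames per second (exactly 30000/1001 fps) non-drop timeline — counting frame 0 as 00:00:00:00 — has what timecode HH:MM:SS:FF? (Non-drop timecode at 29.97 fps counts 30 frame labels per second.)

843846 ÷ 30 = 28128 full seconds, remainder 6 frames.
28128 s = 7 h 48 min 48 s.
Timecode: 07:48:48:06.

07:48:48:06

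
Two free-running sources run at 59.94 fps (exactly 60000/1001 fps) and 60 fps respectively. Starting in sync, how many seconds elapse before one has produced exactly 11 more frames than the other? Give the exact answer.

11011/60 seconds

The gap grows by |60 − 60000/1001| = 60/1001 frames per second.
Time for a 11-frame gap: 11 ÷ (60/1001) = 11011/60 s.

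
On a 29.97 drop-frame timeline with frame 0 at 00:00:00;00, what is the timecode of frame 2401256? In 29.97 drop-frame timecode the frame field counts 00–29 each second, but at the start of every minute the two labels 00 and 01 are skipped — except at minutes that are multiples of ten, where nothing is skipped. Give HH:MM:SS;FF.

Ten DF minutes hold 17982 frames, so frame 2401256 lies in block 133 (frames 2391606–2409587) with 9650 frames into that block.
The block's first minute is 1800 frames and the rest 1798 each; 9650 frames reaches minute 5, so 133 × 18 + 5 × 2 = 2404 labels have been skipped so far.
Adding those back, label number 2401256 + 2404 = 2403660 at 30 labels/s is 80122 s + 0 f = 22 h 15 min 22 s frame 0, i.e. 22:15:22;00.

22:15:22;00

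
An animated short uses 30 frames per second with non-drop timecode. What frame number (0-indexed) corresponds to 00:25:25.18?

Total seconds to the label: (0 × 3600 + 25 × 60 + 25) = 1525.
Frame index = 1525 × 30 + 18 = 45768.

45768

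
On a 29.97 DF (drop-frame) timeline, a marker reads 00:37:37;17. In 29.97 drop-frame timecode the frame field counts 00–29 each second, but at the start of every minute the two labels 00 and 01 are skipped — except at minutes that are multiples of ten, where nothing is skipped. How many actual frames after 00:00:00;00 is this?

67659

Complete 10-minute blocks: 3, each 17982 frames → 53946.
Remaining 7 whole minutes in the current block: 1800 + 6 × 1798 = 12588 frames.
Within the current minute: 37 × 30 + 17 − 2 = 1125 (labels ;00/;01 skipped at this minute). Total = 53946 + 12588 + 1125 = 67659.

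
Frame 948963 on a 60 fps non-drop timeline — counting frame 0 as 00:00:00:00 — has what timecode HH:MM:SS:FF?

948963 ÷ 60 = 15816 full seconds, remainder 3 frames.
15816 s = 4 h 23 min 36 s.
Timecode: 04:23:36:03.

04:23:36:03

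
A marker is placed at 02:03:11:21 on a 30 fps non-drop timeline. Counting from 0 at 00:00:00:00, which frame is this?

Total seconds to the label: (2 × 3600 + 3 × 60 + 11) = 7391.
Frame index = 7391 × 30 + 21 = 221751.

frame 221751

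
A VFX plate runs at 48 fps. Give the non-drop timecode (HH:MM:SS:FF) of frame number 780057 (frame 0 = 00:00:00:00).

780057 ÷ 48 = 16251 full seconds, remainder 9 frames.
16251 s = 4 h 30 min 51 s.
Timecode: 04:30:51:09.

04:30:51:09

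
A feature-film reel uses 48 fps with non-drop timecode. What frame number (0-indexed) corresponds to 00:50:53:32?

Total seconds to the label: (0 × 3600 + 50 × 60 + 53) = 3053.
Frame index = 3053 × 48 + 32 = 146576.

146576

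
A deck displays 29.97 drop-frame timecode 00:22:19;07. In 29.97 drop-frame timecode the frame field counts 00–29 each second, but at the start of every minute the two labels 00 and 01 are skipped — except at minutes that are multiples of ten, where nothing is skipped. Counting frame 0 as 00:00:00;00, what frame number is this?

40137

Complete 10-minute blocks: 2, each 17982 frames → 35964.
Remaining 2 whole minutes in the current block: 1800 + 1 × 1798 = 3598 frames.
Within the current minute: 19 × 30 + 7 − 2 = 575 (labels ;00/;01 skipped at this minute). Total = 35964 + 3598 + 575 = 40137.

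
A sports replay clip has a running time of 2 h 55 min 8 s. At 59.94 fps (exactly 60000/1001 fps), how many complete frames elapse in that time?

629850 frames

2 h 55 min 8 s = 10508 s.
Frames = 10508 × 60000/1001 = 630480000/1001 ≈ 629850.1499.
Complete frames: 629850.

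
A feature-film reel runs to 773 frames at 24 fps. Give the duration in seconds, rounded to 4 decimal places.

32.2083 seconds

Running time = 773 × 1/24 = 773/24 s ≈ 32.2083 s.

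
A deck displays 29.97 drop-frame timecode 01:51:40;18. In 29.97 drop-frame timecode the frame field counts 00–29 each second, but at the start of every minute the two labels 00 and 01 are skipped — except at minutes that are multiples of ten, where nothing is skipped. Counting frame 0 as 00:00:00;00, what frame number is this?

200818

As if non-drop at 30 labels/s: (1 × 3600 + 51 × 60 + 40) × 30 + 18 = 201018.
Minute boundaries passed: 111; those not divisible by 10: 111 − 11 = 100; dropped labels = 2 × 100 = 200.
Actual frame index = 201018 − 200 = 200818.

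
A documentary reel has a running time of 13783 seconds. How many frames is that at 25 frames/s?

344575 frames

Frames = 13783 × 25 = 344575.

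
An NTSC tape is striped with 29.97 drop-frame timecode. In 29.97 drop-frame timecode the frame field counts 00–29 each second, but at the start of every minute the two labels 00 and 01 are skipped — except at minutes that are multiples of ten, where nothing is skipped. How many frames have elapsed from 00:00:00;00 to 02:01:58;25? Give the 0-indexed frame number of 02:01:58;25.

219347

Complete 10-minute blocks: 12, each 17982 frames → 215784.
Remaining 1 whole minute in the current block: 1800 + 0 × 1798 = 1800 frames.
Within the current minute: 58 × 30 + 25 − 2 = 1763 (labels ;00/;01 skipped at this minute). Total = 215784 + 1800 + 1763 = 219347.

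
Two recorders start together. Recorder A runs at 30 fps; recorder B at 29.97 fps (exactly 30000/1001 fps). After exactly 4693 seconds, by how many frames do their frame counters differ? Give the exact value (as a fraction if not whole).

A emits 30 × 4693 = 140790 frames; B emits 30000/1001 × 4693 = 10830000/77.
Difference = 10830/77 frames (≈ 140.6494); B is behind A.

10830/77 frames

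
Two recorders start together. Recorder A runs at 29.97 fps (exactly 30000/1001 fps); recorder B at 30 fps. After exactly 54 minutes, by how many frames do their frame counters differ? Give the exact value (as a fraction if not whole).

97200/1001 frames

54 min = 3240 s.
A emits 30000/1001 × 3240 = 97200000/1001 frames; B emits 30 × 3240 = 97200.
Difference = 97200/1001 frames (≈ 97.1029); B is ahead of A.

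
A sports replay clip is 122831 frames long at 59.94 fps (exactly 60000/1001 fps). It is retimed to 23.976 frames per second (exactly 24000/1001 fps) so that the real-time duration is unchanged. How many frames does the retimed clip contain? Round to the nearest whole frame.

49132 frames

Frames at target rate = 122831 × (24000/1001) / (60000/1001) = 245662/5 ≈ 49132.400.
Nearest whole frame: 49132.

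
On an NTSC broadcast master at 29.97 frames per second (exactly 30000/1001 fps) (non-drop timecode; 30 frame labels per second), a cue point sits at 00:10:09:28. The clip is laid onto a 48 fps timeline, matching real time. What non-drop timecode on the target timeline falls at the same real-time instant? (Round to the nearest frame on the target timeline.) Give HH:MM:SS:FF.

00:10:10:26

Source frame index: (0×3600 + 10×60 + 9) × 30 + 28 = 18298.
Real time: 18298 / (30000/1001) = 9158149/15000 s.
Target frame: (9158149/15000) × (48) = 18316298/625 ≈ 29306.077 → 29306.
At 48 labels/s: frame 29306 → 00:10:10:26.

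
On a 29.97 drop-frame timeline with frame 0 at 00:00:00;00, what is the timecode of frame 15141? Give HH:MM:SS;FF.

Each 10-minute DF block holds 10 × 60 × 30 − 9 × 2 = 17982 frames. 15141 ÷ 17982 → 0 full blocks, remainder 15141.
Within the partial block the first minute is 1800 frames and each further minute 1798, so 8 further minute boundaries passed. Total skipped labels = 18 × 0 + 2 × 8 = 16.
Non-drop label index = 15141 + 16 = 15157; at 30 labels/s that is 00:08:25:07, i.e. DF 00:08:25;07.

00:08:25;07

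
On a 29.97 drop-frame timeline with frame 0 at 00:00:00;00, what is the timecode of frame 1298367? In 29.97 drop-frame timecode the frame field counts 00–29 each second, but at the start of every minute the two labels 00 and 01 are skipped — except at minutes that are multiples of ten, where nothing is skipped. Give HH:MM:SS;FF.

Ten DF minutes hold 17982 frames, so frame 1298367 lies in block 72 (frames 1294704–1312685) with 3663 frames into that block.
The block's first minute is 1800 frames and the rest 1798 each; 3663 frames reaches minute 2, so 72 × 18 + 2 × 2 = 1300 labels have been skipped so far.
Adding those back, label number 1298367 + 1300 = 1299667 at 30 labels/s is 43322 s + 7 f = 12 h 2 min 2 s frame 7, i.e. 12:02:02;07.

12:02:02;07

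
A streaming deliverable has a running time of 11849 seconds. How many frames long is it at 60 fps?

Frames = 11849 × 60 = 710940.

710940 frames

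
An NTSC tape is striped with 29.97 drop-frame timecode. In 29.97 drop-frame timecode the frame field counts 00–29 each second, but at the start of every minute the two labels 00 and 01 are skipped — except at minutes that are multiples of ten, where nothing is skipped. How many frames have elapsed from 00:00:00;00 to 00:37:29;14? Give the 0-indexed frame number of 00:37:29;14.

67416

Complete 10-minute blocks: 3, each 17982 frames → 53946.
Remaining 7 whole minutes in the current block: 1800 + 6 × 1798 = 12588 frames.
Within the current minute: 29 × 30 + 14 − 2 = 882 (labels ;00/;01 skipped at this minute). Total = 53946 + 12588 + 882 = 67416.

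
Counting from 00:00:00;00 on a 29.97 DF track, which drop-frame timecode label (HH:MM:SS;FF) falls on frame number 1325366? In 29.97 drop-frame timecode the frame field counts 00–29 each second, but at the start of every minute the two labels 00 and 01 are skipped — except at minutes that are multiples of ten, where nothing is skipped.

12:17:03;04

Ten DF minutes hold 17982 frames, so frame 1325366 lies in block 73 (frames 1312686–1330667) with 12680 frames into that block.
The block's first minute is 1800 frames and the rest 1798 each; 12680 frames reaches minute 7, so 73 × 18 + 7 × 2 = 1328 labels have been skipped so far.
Adding those back, label number 1325366 + 1328 = 1326694 at 30 labels/s is 44223 s + 4 f = 12 h 17 min 3 s frame 4, i.e. 12:17:03;04.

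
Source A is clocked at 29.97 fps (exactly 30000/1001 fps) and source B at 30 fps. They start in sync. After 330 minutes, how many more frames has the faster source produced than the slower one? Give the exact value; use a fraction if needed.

330 min = 19800 s.
A emits 30000/1001 × 19800 = 54000000/91 frames; B emits 30 × 19800 = 594000.
Difference = 54000/91 frames (≈ 593.4066); B is ahead of A.

54000/91 frames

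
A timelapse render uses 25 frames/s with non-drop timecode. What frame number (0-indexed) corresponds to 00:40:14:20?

60370

Total seconds to the label: (0 × 3600 + 40 × 60 + 14) = 2414.
Frame index = 2414 × 25 + 20 = 60370.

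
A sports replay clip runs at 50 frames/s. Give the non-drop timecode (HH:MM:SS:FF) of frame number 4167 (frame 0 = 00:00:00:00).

4167 ÷ 50 = 83 full seconds, remainder 17 frames.
83 s = 0 h 1 min 23 s.
Timecode: 00:01:23:17.

00:01:23:17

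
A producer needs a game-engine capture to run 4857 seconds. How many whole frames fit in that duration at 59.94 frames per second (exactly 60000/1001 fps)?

Frames = 4857 × 60000/1001 = 291420000/1001 ≈ 291128.8711.
Complete frames: 291128.

291128 frames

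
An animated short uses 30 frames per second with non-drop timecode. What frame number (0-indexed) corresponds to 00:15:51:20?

frame 28550

Total seconds to the label: (0 × 3600 + 15 × 60 + 51) = 951.
Frame index = 951 × 30 + 20 = 28550.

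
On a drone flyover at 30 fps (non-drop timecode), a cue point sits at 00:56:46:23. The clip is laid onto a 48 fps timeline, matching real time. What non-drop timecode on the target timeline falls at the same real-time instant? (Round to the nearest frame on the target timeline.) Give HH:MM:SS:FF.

00:56:46:37

Source frame index: (0×3600 + 56×60 + 46) × 30 + 23 = 102203.
Real time: 102203 / (30) = 102203/30 s.
Target frame: (102203/30) × (48) = 817624/5 ≈ 163524.800 → 163525.
At 48 labels/s: frame 163525 → 00:56:46:37.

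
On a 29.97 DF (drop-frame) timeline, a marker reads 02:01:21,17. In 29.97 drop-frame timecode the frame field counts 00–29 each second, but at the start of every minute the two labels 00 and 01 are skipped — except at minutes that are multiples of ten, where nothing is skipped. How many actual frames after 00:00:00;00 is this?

218229

As if non-drop at 30 labels/s: (2 × 3600 + 1 × 60 + 21) × 30 + 17 = 218447.
Minute boundaries passed: 121; those not divisible by 10: 121 − 12 = 109; dropped labels = 2 × 109 = 218.
Actual frame index = 218447 − 218 = 218229.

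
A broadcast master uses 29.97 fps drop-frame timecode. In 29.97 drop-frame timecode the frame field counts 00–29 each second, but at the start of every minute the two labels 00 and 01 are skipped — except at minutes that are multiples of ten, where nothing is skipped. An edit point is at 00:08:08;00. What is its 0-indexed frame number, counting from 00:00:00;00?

14624

Complete 10-minute blocks: 0, each 17982 frames → 0.
Remaining 8 whole minutes in the current block: 1800 + 7 × 1798 = 14386 frames.
Within the current minute: 8 × 30 + 0 − 2 = 238 (labels ;00/;01 skipped at this minute). Total = 0 + 14386 + 238 = 14624.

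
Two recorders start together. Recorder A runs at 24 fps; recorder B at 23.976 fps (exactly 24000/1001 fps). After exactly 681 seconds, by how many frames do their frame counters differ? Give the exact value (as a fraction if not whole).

16344/1001 frames

A emits 24 × 681 = 16344 frames; B emits 24000/1001 × 681 = 16344000/1001.
Difference = 16344/1001 frames (≈ 16.3277); B is behind A.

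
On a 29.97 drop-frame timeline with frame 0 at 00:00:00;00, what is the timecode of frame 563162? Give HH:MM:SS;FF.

05:13:10;26

Ten DF minutes hold 17982 frames, so frame 563162 lies in block 31 (frames 557442–575423) with 5720 frames into that block.
The block's first minute is 1800 frames and the rest 1798 each; 5720 frames reaches minute 3, so 31 × 18 + 3 × 2 = 564 labels have been skipped so far.
Adding those back, label number 563162 + 564 = 563726 at 30 labels/s is 18790 s + 26 f = 5 h 13 min 10 s frame 26, i.e. 05:13:10;26.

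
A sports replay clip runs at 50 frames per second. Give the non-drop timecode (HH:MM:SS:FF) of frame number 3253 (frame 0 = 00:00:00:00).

3253 ÷ 50 = 65 full seconds, remainder 3 frames.
65 s = 0 h 1 min 5 s.
Timecode: 00:01:05:03.

00:01:05:03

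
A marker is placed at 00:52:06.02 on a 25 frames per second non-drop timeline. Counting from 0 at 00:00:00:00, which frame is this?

Total seconds to the label: (0 × 3600 + 52 × 60 + 6) = 3126.
Frame index = 3126 × 25 + 2 = 78152.

78152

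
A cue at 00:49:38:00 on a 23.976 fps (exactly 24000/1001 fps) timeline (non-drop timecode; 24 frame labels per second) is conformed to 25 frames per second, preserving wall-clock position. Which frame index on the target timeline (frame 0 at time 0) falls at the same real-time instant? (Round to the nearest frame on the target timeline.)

frame 74524

Source frame index: (0×3600 + 49×60 + 38) × 24 + 0 = 71472.
Real time: 71472 / (24000/1001) = 1490489/500 s.
Target frame: (1490489/500) × (25) = 1490489/20 ≈ 74524.450 → 74524.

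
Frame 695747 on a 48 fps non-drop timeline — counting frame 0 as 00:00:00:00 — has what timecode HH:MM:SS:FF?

695747 ÷ 48 = 14494 full seconds, remainder 35 frames.
14494 s = 4 h 1 min 34 s.
Timecode: 04:01:34:35.

04:01:34:35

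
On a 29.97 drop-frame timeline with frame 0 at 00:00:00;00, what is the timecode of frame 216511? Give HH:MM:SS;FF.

Each 10-minute DF block holds 10 × 60 × 30 − 9 × 2 = 17982 frames. 216511 ÷ 17982 → 12 full blocks, remainder 727.
Within the partial block the first minute is 1800 frames and each further minute 1798, so 0 further minute boundaries passed. Total skipped labels = 18 × 12 + 2 × 0 = 216.
Non-drop label index = 216511 + 216 = 216727; at 30 labels/s that is 02:00:24:07, i.e. DF 02:00:24;07.

02:00:24;07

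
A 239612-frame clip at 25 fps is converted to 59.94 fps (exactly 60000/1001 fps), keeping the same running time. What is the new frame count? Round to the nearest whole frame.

Frames at target rate = 239612 × (60000/1001) / (25) = 575068800/1001 ≈ 574494.306.
Nearest whole frame: 574494.

574494 frames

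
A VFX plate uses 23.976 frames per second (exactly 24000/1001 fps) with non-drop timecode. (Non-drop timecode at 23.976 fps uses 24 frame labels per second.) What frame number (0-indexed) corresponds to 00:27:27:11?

Total seconds to the label: (0 × 3600 + 27 × 60 + 27) = 1647.
Frame index = 1647 × 24 + 11 = 39539.

39539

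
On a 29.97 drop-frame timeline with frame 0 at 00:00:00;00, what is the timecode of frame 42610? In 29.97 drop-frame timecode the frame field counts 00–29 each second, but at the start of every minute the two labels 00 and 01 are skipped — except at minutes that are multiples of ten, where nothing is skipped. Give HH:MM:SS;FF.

00:23:41;22

Ten DF minutes hold 17982 frames, so frame 42610 lies in block 2 (frames 35964–53945) with 6646 frames into that block.
The block's first minute is 1800 frames and the rest 1798 each; 6646 frames reaches minute 3, so 2 × 18 + 3 × 2 = 42 labels have been skipped so far.
Adding those back, label number 42610 + 42 = 42652 at 30 labels/s is 1421 s + 22 f = 0 h 23 min 41 s frame 22, i.e. 00:23:41;22.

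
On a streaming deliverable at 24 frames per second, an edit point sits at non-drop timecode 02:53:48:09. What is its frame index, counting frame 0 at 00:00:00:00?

250281

Total seconds to the label: (2 × 3600 + 53 × 60 + 48) = 10428.
Frame index = 10428 × 24 + 9 = 250281.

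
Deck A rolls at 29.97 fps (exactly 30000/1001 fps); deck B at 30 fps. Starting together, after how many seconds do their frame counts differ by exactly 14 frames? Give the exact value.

The gap grows by |30 − 30000/1001| = 30/1001 frames per second.
Time for a 14-frame gap: 14 ÷ (30/1001) = 7007/15 s.

7007/15 seconds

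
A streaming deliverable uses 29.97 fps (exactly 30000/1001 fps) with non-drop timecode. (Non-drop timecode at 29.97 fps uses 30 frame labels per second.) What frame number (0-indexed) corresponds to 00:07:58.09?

Total seconds to the label: (0 × 3600 + 7 × 60 + 58) = 478.
Frame index = 478 × 30 + 9 = 14349.

14349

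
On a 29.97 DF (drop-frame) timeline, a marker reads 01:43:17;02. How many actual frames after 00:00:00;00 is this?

185726

Complete 10-minute blocks: 10, each 17982 frames → 179820.
Remaining 3 whole minutes in the current block: 1800 + 2 × 1798 = 5396 frames.
Within the current minute: 17 × 30 + 2 − 2 = 510 (labels ;00/;01 skipped at this minute). Total = 179820 + 5396 + 510 = 185726.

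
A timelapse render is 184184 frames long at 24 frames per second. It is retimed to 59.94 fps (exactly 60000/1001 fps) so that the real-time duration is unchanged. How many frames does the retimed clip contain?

Target frames = source frames × (target rate / source rate) = 184184 × (60000/1001)/(24) = 184184 × 2500/1001 = 460000.

460000 frames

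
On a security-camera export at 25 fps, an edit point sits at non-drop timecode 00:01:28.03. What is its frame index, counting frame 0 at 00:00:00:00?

2203

Total seconds to the label: (0 × 3600 + 1 × 60 + 28) = 88.
Frame index = 88 × 25 + 3 = 2203.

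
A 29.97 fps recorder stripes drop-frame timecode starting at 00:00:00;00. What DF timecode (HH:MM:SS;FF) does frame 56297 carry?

00:31:18;13

Each 10-minute DF block holds 10 × 60 × 30 − 9 × 2 = 17982 frames. 56297 ÷ 17982 → 3 full blocks, remainder 2351.
Within the partial block the first minute is 1800 frames and each further minute 1798, so 1 further minute boundary passed. Total skipped labels = 18 × 3 + 2 × 1 = 56.
Non-drop label index = 56297 + 56 = 56353; at 30 labels/s that is 00:31:18:13, i.e. DF 00:31:18;13.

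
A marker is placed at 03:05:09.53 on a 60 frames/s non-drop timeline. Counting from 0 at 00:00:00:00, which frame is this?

frame 666593

Total seconds to the label: (3 × 3600 + 5 × 60 + 9) = 11109.
Frame index = 11109 × 60 + 53 = 666593.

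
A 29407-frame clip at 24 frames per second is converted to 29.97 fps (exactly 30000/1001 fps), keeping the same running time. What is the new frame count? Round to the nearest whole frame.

36722 frames

Frames at target rate = 29407 × (30000/1001) / (24) = 5251250/143 ≈ 36722.028.
Nearest whole frame: 36722.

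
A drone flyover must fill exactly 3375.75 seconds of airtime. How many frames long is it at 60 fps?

202545 frames

Frames = 3375.75 × 60 = 202545.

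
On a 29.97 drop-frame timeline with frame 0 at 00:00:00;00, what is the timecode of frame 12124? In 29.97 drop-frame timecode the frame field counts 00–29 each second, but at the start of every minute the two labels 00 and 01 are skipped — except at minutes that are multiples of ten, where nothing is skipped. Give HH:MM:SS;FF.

Ten DF minutes hold 17982 frames, so frame 12124 lies in block 0 (frames 0–17981) with 12124 frames into that block.
The block's first minute is 1800 frames and the rest 1798 each; 12124 frames reaches minute 6, so 0 × 18 + 6 × 2 = 12 labels have been skipped so far.
Adding those back, label number 12124 + 12 = 12136 at 30 labels/s is 404 s + 16 f = 0 h 6 min 44 s frame 16, i.e. 00:06:44;16.

00:06:44;16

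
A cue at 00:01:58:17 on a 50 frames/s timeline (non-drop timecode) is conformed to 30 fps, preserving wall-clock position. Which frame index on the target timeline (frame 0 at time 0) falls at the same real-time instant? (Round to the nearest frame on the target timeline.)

frame 3550

Source frame index: (0×3600 + 1×60 + 58) × 50 + 17 = 5917.
Real time: 5917 / (50) = 5917/50 s.
Target frame: (5917/50) × (30) = 17751/5 ≈ 3550.200 → 3550.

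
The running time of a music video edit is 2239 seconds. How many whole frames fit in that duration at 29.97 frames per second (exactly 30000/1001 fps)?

Frames = 2239 × 30000/1001 = 67170000/1001 ≈ 67102.8971.
Complete frames: 67102.

67102 frames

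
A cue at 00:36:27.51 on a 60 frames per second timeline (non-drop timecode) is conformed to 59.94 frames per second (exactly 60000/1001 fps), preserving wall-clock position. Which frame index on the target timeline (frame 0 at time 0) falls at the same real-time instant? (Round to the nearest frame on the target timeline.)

frame 131140

Source frame index: (0×3600 + 36×60 + 27) × 60 + 51 = 131271.
Real time: 131271 / (60) = 43757/20 s.
Target frame: (43757/20) × (60000/1001) = 18753000/143 ≈ 131139.860 → 131140.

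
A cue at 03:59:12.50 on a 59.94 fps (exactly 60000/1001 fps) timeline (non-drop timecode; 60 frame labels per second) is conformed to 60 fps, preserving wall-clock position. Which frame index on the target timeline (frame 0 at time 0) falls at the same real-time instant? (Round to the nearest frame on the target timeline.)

frame 862031

Source frame index: (3×3600 + 59×60 + 12) × 60 + 50 = 861170.
Real time: 861170 / (60000/1001) = 86203117/6000 s.
Target frame: (86203117/6000) × (60) = 86203117/100 ≈ 862031.170 → 862031.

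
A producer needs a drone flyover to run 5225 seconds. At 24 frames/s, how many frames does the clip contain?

125400 frames

Frames = 5225 × 24 = 125400.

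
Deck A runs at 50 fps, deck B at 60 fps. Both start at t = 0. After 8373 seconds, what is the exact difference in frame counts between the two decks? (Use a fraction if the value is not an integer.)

A emits 50 × 8373 = 418650 frames; B emits 60 × 8373 = 502380.
Difference = 83730 frames; B is ahead of A.

83730 frames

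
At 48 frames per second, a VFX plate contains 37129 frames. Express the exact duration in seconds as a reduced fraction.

Running time = 37129 ÷ (48) = 37129 × 1/48 = 37129/48 s.

37129/48 seconds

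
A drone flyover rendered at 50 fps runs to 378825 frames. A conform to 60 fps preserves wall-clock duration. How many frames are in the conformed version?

Target frames = source frames × (target rate / source rate) = 378825 × (60)/(50) = 378825 × 6/5 = 454590.

454590 frames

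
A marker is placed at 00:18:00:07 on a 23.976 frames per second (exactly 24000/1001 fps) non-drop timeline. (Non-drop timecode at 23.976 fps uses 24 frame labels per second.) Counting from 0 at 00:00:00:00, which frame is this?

Total seconds to the label: (0 × 3600 + 18 × 60 + 0) = 1080.
Frame index = 1080 × 24 + 7 = 25927.

25927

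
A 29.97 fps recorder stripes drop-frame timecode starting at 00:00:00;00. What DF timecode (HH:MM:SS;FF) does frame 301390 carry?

Each 10-minute DF block holds 10 × 60 × 30 − 9 × 2 = 17982 frames. 301390 ÷ 17982 → 16 full blocks, remainder 13678.
Within the partial block the first minute is 1800 frames and each further minute 1798, so 7 further minute boundaries passed. Total skipped labels = 18 × 16 + 2 × 7 = 302.
Non-drop label index = 301390 + 302 = 301692; at 30 labels/s that is 02:47:36:12, i.e. DF 02:47:36;12.

02:47:36;12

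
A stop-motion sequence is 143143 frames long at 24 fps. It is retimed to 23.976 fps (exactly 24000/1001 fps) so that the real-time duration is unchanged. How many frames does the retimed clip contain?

Target frames = source frames × (target rate / source rate) = 143143 × (24000/1001)/(24) = 143143 × 1000/1001 = 143000.

143000 frames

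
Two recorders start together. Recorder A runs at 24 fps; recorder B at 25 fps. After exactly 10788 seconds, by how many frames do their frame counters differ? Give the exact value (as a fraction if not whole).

A emits 24 × 10788 = 258912 frames; B emits 25 × 10788 = 269700.
Difference = 10788 frames; B is ahead of A.

10788 frames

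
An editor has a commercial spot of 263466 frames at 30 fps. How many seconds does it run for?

8782.2 seconds

Running time = 263466 / (30) = 8782.2 s.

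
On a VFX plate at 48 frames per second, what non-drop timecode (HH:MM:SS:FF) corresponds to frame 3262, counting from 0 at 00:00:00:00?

3262 ÷ 48 = 67 full seconds, remainder 46 frames.
67 s = 0 h 1 min 7 s.
Timecode: 00:01:07:46.

00:01:07:46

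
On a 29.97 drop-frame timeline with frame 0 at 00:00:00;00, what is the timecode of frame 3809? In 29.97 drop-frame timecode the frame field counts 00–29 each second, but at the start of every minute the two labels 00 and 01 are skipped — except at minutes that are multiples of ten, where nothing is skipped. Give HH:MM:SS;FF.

00:02:07;03

Ten DF minutes hold 17982 frames, so frame 3809 lies in block 0 (frames 0–17981) with 3809 frames into that block.
The block's first minute is 1800 frames and the rest 1798 each; 3809 frames reaches minute 2, so 0 × 18 + 2 × 2 = 4 labels have been skipped so far.
Adding those back, label number 3809 + 4 = 3813 at 30 labels/s is 127 s + 3 f = 0 h 2 min 7 s frame 3, i.e. 00:02:07;03.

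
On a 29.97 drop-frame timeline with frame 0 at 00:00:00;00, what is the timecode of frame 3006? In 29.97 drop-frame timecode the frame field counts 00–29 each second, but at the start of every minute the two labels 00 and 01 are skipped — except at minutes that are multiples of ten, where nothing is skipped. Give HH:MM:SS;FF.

00:01:40;08

Ten DF minutes hold 17982 frames, so frame 3006 lies in block 0 (frames 0–17981) with 3006 frames into that block.
The block's first minute is 1800 frames and the rest 1798 each; 3006 frames reaches minute 1, so 0 × 18 + 1 × 2 = 2 labels have been skipped so far.
Adding those back, label number 3006 + 2 = 3008 at 30 labels/s is 100 s + 8 f = 0 h 1 min 40 s frame 8, i.e. 00:01:40;08.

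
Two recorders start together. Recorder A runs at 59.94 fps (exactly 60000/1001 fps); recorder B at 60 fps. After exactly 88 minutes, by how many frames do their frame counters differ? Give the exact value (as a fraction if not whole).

28800/91 frames

88 min = 5280 s.
A emits 60000/1001 × 5280 = 28800000/91 frames; B emits 60 × 5280 = 316800.
Difference = 28800/91 frames (≈ 316.4835); B is ahead of A.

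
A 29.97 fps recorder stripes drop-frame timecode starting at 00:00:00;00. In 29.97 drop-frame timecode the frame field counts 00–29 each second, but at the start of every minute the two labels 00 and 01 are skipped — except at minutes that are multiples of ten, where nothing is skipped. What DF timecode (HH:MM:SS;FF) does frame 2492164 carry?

Each 10-minute DF block holds 10 × 60 × 30 − 9 × 2 = 17982 frames. 2492164 ÷ 17982 → 138 full blocks, remainder 10648.
Within the partial block the first minute is 1800 frames and each further minute 1798, so 5 further minute boundaries passed. Total skipped labels = 18 × 138 + 2 × 5 = 2494.
Non-drop label index = 2492164 + 2494 = 2494658; at 30 labels/s that is 23:05:55:08, i.e. DF 23:05:55;08.

23:05:55;08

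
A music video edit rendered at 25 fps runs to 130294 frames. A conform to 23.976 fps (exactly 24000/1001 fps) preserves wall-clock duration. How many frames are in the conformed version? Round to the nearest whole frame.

Frames at target rate = 130294 × (24000/1001) / (25) = 125082240/1001 ≈ 124957.283.
Nearest whole frame: 124957.

124957 frames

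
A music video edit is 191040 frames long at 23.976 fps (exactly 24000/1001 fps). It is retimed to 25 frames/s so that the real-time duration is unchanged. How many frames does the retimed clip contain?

Target frames = source frames × (target rate / source rate) = 191040 × (25)/(24000/1001) = 191040 × 1001/960 = 199199.

199199 frames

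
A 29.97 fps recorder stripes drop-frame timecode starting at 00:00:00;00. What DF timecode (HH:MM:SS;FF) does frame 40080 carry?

Each 10-minute DF block holds 10 × 60 × 30 − 9 × 2 = 17982 frames. 40080 ÷ 17982 → 2 full blocks, remainder 4116.
Within the partial block the first minute is 1800 frames and each further minute 1798, so 2 further minute boundaries passed. Total skipped labels = 18 × 2 + 2 × 2 = 40.
Non-drop label index = 40080 + 40 = 40120; at 30 labels/s that is 00:22:17:10, i.e. DF 00:22:17;10.

00:22:17;10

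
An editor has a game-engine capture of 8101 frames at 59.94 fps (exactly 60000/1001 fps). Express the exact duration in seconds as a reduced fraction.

Running time = 8101 ÷ (60000/1001) = 8101 × 1001/60000 = 8109101/60000 s.

8109101/60000 seconds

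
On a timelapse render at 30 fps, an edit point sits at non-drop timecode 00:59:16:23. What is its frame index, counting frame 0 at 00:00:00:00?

Total seconds to the label: (0 × 3600 + 59 × 60 + 16) = 3556.
Frame index = 3556 × 30 + 23 = 106703.

frame 106703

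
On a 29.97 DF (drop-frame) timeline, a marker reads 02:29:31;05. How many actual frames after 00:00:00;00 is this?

268865

As if non-drop at 30 labels/s: (2 × 3600 + 29 × 60 + 31) × 30 + 5 = 269135.
Minute boundaries passed: 149; those not divisible by 10: 149 − 14 = 135; dropped labels = 2 × 135 = 270.
Actual frame index = 269135 − 270 = 268865.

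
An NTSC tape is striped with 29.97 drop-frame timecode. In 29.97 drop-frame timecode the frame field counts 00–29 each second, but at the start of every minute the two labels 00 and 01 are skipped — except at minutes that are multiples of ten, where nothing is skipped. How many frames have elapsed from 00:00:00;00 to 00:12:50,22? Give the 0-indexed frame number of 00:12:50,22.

As if non-drop at 30 labels/s: (0 × 3600 + 12 × 60 + 50) × 30 + 22 = 23122.
Minute boundaries passed: 12; those not divisible by 10: 12 − 1 = 11; dropped labels = 2 × 11 = 22.
Actual frame index = 23122 − 22 = 23100.

23100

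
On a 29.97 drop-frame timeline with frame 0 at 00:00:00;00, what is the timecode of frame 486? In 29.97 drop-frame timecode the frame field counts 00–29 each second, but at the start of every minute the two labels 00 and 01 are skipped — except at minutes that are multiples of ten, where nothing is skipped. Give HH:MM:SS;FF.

Ten DF minutes hold 17982 frames, so frame 486 lies in block 0 (frames 0–17981) with 486 frames into that block.
The block's first minute is 1800 frames and the rest 1798 each; 486 frames reaches minute 0, so 0 × 18 + 0 × 2 = 0 labels have been skipped so far.
Adding those back, label number 486 + 0 = 486 at 30 labels/s is 16 s + 6 f = 0 h 0 min 16 s frame 6, i.e. 00:00:16;06.

00:00:16;06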